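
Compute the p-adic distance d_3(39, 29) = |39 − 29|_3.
d_3(39, 29) = 1

Step 1 — x − y = 39 − 29 = 10. Step 2 — v_3(10) = 0 (factor: 10 = (3^0 · 10); the sign does not affect v_p). Step 3 — |x − y|_3 = 3^{0} = 1.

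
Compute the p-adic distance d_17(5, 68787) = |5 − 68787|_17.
d_17(5, 68787) = 1/4913

Step 1 — x − y = 5 − 68787 = -68782. Step 2 — v_17(-68782) = 3 (factor: -68782 = −(17^3 · 14); the sign does not affect v_p). Step 3 — |x − y|_17 = 17^{-3} = 1/4913.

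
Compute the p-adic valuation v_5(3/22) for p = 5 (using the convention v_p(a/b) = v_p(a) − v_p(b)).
v_5(3/22) = 0

Factor powers of 5 from the numerator and denominator of the reduced fraction: 3 = 5^0 · 3 and 22 = 5^0 · 22. Apply v_p(a/b) = v_p(a) − v_p(b): v_5(3/22) = 0 − 0 = 0.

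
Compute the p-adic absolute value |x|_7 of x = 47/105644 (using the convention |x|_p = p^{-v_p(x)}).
|47/105644|_7 = 2401

Step 1 — compute v_7(x) by factoring powers of 7 out of the numerator and denominator: v_7(47/105644) = -4. Step 2 — apply |x|_p = p^{-v_p(x)} = 7^{4} = 2401.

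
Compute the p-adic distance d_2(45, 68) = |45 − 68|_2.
d_2(45, 68) = 1

Step 1 — x − y = 45 − 68 = -23. Step 2 — v_2(-23) = 0 (factor: -23 = −(2^0 · 23); the sign does not affect v_p). Step 3 — |x − y|_2 = 2^{0} = 1.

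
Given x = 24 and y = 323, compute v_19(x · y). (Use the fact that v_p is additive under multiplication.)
v_19(7752) = 1

v_p(x) = 0 (factor: 24 = 19^0 · 24); v_p(y) = 1 (factor: 323 = 19^1 · 17). Additivity: v_p(xy) = v_p(x) + v_p(y) = 0 + 1 = 1. (Direct check: xy = 7752 = 19^1 · (408).)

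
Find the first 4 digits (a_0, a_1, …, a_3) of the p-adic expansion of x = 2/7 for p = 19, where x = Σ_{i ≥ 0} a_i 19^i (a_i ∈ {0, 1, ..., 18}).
(a_0, …, a_3) = (3, 8, 5, 16)

v_19(2/7) = 0 (numerator and denominator both coprime to 19), so x ∈ ℤ_19^×. Compute digits iteratively via a_i = x_i mod 19, x_{i+1} = (x_i − a_i)/19, with x_0 = x:
  x_0 = 2/7;  a_0 = 3;  x_1 = (x_0 − 3)/19 = -1/7
  x_1 = -1/7;  a_1 = 8;  x_2 = (x_1 − 8)/19 = -3/7
  x_2 = -3/7;  a_2 = 5;  x_3 = (x_2 − 5)/19 = -2/7
  x_3 = -2/7;  a_3 = 16;  x_4 = (x_3 − 16)/19 = -6/7
Digits: (3, 8, 5, 16).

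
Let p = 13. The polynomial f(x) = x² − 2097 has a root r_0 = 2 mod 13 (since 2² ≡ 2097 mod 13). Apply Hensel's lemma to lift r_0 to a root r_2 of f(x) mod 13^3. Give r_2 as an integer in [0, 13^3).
r_2 = 2004 (mod 2197)

Hensel's recurrence: r_{i+1} = r_i − f(r_i)·(f′(r_i))^{-1} mod 13^{i+2}, with f′(x) = 2x. Iterate:
  r_0 = 2 (mod 13)
  r_1 = 145 (mod 169)
  r_2 = 2004 (mod 2197)
Final: r_2 = 2004, and one checks f(r_2) ≡ 0 mod 13^3.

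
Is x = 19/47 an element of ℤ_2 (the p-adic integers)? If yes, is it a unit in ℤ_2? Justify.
x ∈ ℤ_2^× (unit); v_2(x) = 0

ℤ_2 = {x ∈ ℚ_2 : v_2(x) ≥ 0} and ℤ_2^× = {x ∈ ℤ_2 : v_2(x) = 0}. Here v_2(19/47) = v_2(num) − v_2(den) = 0; compare against these criteria.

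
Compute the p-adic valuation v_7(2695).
v_7(2695) = 2

v_7(n) is the largest exponent k such that 7^k divides n. Factor out: 2695 = 7^2 · 55. (Sign doesn't affect v_p.) So v_7(2695) = 2.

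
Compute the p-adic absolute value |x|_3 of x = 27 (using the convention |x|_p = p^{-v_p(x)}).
|27|_3 = 1/27

Step 1 — compute v_3(x) by factoring powers of 3 out of the numerator and denominator: v_3(27) = 3. Step 2 — apply |x|_p = p^{-v_p(x)} = 3^{-3} = 1/27.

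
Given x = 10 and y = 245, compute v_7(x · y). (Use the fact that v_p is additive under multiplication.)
v_7(2450) = 2

v_p(x) = 0 (factor: 10 = 7^0 · 10); v_p(y) = 2 (factor: 245 = 7^2 · 5). Additivity: v_p(xy) = v_p(x) + v_p(y) = 0 + 2 = 2. (Direct check: xy = 2450 = 7^2 · (50).)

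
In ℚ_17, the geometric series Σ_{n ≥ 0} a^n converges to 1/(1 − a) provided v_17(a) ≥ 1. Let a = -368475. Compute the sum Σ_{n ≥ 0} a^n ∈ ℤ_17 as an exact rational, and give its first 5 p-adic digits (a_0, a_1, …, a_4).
Σ a^n = 1/(1 − a) = 1/368476;  first 5 digits = (1, 0, 0, 10, 12)

v_17(a) = 3 ≥ 1, so the series converges in ℤ_17 to 1/(1 − a) = 1/(1 − (-368475)) = 1/368476. Expand this rational in ℤ_17: compute digits iteratively via d_i = x_i mod 17, x_{i+1} = (x_i − d_i)/17. The first 5 digits are (1, 0, 0, 10, 12).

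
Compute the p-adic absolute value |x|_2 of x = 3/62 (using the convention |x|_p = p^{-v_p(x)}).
|3/62|_2 = 2

Step 1 — compute v_2(x) by factoring powers of 2 out of the numerator and denominator: v_2(3/62) = -1. Step 2 — apply |x|_p = p^{-v_p(x)} = 2^{1} = 2.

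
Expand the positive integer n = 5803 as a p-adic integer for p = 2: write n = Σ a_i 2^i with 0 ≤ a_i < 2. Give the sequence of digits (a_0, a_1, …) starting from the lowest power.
(a_0, a_1, …) = (1, 1, 0, 1, 0, 1, 0, 1, 0, 1, 1, 0, 1)

Repeated division by 2 gives the digits low-to-high: 5803 = 1 + 1·2^1 + 1·2^3 + 1·2^5 + 1·2^7 + 1·2^9 + 1·2^10 + 1·2^12. Digit sequence: (1, 1, 0, 1, 0, 1, 0, 1, 0, 1, 1, 0, 1).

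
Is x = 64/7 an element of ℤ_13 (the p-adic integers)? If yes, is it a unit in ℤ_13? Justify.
x ∈ ℤ_13^× (unit); v_13(x) = 0

ℤ_13 = {x ∈ ℚ_13 : v_13(x) ≥ 0} and ℤ_13^× = {x ∈ ℤ_13 : v_13(x) = 0}. Here v_13(64/7) = v_13(num) − v_13(den) = 0; compare against these criteria.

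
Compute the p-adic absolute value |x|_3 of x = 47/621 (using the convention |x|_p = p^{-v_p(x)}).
|47/621|_3 = 27

Step 1 — compute v_3(x) by factoring powers of 3 out of the numerator and denominator: v_3(47/621) = -3. Step 2 — apply |x|_p = p^{-v_p(x)} = 3^{3} = 27.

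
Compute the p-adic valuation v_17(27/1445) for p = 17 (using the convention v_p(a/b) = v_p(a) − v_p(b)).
v_17(27/1445) = -2

Factor powers of 17 from the numerator and denominator of the reduced fraction: 27 = 17^0 · 27 and 1445 = 17^2 · 5. Apply v_p(a/b) = v_p(a) − v_p(b): v_17(27/1445) = 0 − 2 = -2.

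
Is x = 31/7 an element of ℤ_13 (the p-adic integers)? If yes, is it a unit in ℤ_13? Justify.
x ∈ ℤ_13^× (unit); v_13(x) = 0

ℤ_13 = {x ∈ ℚ_13 : v_13(x) ≥ 0} and ℤ_13^× = {x ∈ ℤ_13 : v_13(x) = 0}. Here v_13(31/7) = v_13(num) − v_13(den) = 0; compare against these criteria.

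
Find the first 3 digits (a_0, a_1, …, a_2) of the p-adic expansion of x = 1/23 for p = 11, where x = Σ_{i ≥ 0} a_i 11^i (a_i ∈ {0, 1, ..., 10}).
(a_0, …, a_2) = (1, 9, 3)

v_11(1/23) = 0 (numerator and denominator both coprime to 11), so x ∈ ℤ_11^×. Compute digits iteratively via a_i = x_i mod 11, x_{i+1} = (x_i − a_i)/11, with x_0 = x:
  x_0 = 1/23;  a_0 = 1;  x_1 = (x_0 − 1)/11 = -2/23
  x_1 = -2/23;  a_1 = 9;  x_2 = (x_1 − 9)/11 = -19/23
  x_2 = -19/23;  a_2 = 3;  x_3 = (x_2 − 3)/11 = -8/23
Digits: (1, 9, 3).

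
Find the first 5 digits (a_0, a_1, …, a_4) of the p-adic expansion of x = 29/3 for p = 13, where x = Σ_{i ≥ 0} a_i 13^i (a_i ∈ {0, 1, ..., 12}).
(a_0, …, a_4) = (1, 5, 4, 4, 4)

v_13(29/3) = 0 (numerator and denominator both coprime to 13), so x ∈ ℤ_13^×. Compute digits iteratively via a_i = x_i mod 13, x_{i+1} = (x_i − a_i)/13, with x_0 = x:
  x_0 = 29/3;  a_0 = 1;  x_1 = (x_0 − 1)/13 = 2/3
  x_1 = 2/3;  a_1 = 5;  x_2 = (x_1 − 5)/13 = -1/3
  x_2 = -1/3;  a_2 = 4;  x_3 = (x_2 − 4)/13 = -1/3
  x_3 = -1/3;  a_3 = 4;  x_4 = (x_3 − 4)/13 = -1/3
  x_4 = -1/3;  a_4 = 4;  x_5 = (x_4 − 4)/13 = -1/3
Digits: (1, 5, 4, 4, 4).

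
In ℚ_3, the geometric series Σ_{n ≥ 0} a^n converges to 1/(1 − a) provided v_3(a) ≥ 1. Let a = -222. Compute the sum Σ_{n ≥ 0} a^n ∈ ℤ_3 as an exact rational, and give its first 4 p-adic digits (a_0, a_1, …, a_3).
Σ a^n = 1/(1 − a) = 1/223;  first 4 digits = (1, 1, 0, 0)

v_3(a) = 1 ≥ 1, so the series converges in ℤ_3 to 1/(1 − a) = 1/(1 − (-222)) = 1/223. Expand this rational in ℤ_3: compute digits iteratively via d_i = x_i mod 3, x_{i+1} = (x_i − d_i)/3. The first 4 digits are (1, 1, 0, 0).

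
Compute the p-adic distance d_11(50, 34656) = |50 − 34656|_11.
d_11(50, 34656) = 1/1331

Step 1 — x − y = 50 − 34656 = -34606. Step 2 — v_11(-34606) = 3 (factor: -34606 = −(11^3 · 26); the sign does not affect v_p). Step 3 — |x − y|_11 = 11^{-3} = 1/1331.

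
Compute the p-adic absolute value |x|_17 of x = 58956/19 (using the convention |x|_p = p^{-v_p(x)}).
|58956/19|_17 = 1/4913

Step 1 — compute v_17(x) by factoring powers of 17 out of the numerator and denominator: v_17(58956/19) = 3. Step 2 — apply |x|_p = p^{-v_p(x)} = 17^{-3} = 1/4913.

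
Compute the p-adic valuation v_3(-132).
v_3(-132) = 1

v_3(n) is the largest exponent k such that 3^k divides n. Factor out: -132 = -3^1 · 44. (Sign doesn't affect v_p.) So v_3(-132) = 1.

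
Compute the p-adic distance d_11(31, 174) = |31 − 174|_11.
d_11(31, 174) = 1/11

Step 1 — x − y = 31 − 174 = -143. Step 2 — v_11(-143) = 1 (factor: -143 = −(11^1 · 13); the sign does not affect v_p). Step 3 — |x − y|_11 = 11^{-1} = 1/11.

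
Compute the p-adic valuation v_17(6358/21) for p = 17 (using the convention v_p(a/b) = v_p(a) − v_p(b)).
v_17(6358/21) = 2

Factor powers of 17 from the numerator and denominator of the reduced fraction: 6358 = 17^2 · 22 and 21 = 17^0 · 21. Apply v_p(a/b) = v_p(a) − v_p(b): v_17(6358/21) = 2 − 0 = 2.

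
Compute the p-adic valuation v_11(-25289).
v_11(-25289) = 3

v_11(n) is the largest exponent k such that 11^k divides n. Factor out: -25289 = -11^3 · 19. (Sign doesn't affect v_p.) So v_11(-25289) = 3.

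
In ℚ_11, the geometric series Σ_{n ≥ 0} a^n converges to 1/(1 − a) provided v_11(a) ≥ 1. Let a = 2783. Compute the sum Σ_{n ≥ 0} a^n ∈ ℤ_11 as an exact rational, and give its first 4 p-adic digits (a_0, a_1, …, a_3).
Σ a^n = 1/(1 − a) = -1/2782;  first 4 digits = (1, 0, 1, 2)

v_11(a) = 2 ≥ 1, so the series converges in ℤ_11 to 1/(1 − a) = 1/(1 − 2783) = -1/2782. Expand this rational in ℤ_11: compute digits iteratively via d_i = x_i mod 11, x_{i+1} = (x_i − d_i)/11. The first 4 digits are (1, 0, 1, 2).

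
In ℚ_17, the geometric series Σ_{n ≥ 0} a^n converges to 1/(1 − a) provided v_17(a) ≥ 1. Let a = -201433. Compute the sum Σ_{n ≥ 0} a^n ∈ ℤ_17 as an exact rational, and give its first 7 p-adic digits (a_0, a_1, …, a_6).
Σ a^n = 1/(1 − a) = 1/201434;  first 7 digits = (1, 0, 0, 10, 14, 16, 14)

v_17(a) = 3 ≥ 1, so the series converges in ℤ_17 to 1/(1 − a) = 1/(1 − (-201433)) = 1/201434. Expand this rational in ℤ_17: compute digits iteratively via d_i = x_i mod 17, x_{i+1} = (x_i − d_i)/17. The first 7 digits are (1, 0, 0, 10, 14, 16, 14).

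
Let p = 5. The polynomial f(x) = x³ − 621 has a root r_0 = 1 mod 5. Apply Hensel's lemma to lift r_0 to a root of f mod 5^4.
r_3 = 66 (mod 625)

Hensel: r_{i+1} = r_i − f(r_i)/f′(r_i) mod 5^{i+2}, where f′(x) = 3x². Iterate:
  r_0 = 1 (mod 5)
  r_1 = 16 (mod 25)
  r_2 = 66 (mod 125)
  r_3 = 66 (mod 625)
Final: r = 66 with f(r) ≡ 0 mod 5^4.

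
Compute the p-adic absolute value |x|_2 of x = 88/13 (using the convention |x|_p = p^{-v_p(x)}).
|88/13|_2 = 1/8

Step 1 — compute v_2(x) by factoring powers of 2 out of the numerator and denominator: v_2(88/13) = 3. Step 2 — apply |x|_p = p^{-v_p(x)} = 2^{-3} = 1/8.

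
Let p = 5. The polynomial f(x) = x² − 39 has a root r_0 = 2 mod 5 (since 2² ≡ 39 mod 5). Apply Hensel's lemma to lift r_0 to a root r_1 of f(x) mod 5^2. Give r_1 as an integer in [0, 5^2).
r_1 = 17 (mod 25)

Hensel's recurrence: r_{i+1} = r_i − f(r_i)·(f′(r_i))^{-1} mod 5^{i+2}, with f′(x) = 2x. Iterate:
  r_0 = 2 (mod 5)
  r_1 = 17 (mod 25)
Final: r_1 = 17, and one checks f(r_1) ≡ 0 mod 5^2.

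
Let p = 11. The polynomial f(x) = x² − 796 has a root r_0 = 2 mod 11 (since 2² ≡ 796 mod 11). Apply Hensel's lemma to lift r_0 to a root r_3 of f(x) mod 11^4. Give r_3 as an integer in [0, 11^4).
r_3 = 9033 (mod 14641)

Hensel's recurrence: r_{i+1} = r_i − f(r_i)·(f′(r_i))^{-1} mod 11^{i+2}, with f′(x) = 2x. Iterate:
  r_0 = 2 (mod 11)
  r_1 = 79 (mod 121)
  r_2 = 1047 (mod 1331)
  r_3 = 9033 (mod 14641)
Final: r_3 = 9033, and one checks f(r_3) ≡ 0 mod 11^4.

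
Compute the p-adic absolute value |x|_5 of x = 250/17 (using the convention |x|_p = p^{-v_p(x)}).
|250/17|_5 = 1/125

Step 1 — compute v_5(x) by factoring powers of 5 out of the numerator and denominator: v_5(250/17) = 3. Step 2 — apply |x|_p = p^{-v_p(x)} = 5^{-3} = 1/125.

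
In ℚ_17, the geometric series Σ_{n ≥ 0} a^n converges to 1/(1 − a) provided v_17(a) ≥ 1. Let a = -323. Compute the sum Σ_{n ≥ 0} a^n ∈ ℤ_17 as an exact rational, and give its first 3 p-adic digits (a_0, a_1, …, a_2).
Σ a^n = 1/(1 − a) = 1/324;  first 3 digits = (1, 15, 2)

v_17(a) = 1 ≥ 1, so the series converges in ℤ_17 to 1/(1 − a) = 1/(1 − (-323)) = 1/324. Expand this rational in ℤ_17: compute digits iteratively via d_i = x_i mod 17, x_{i+1} = (x_i − d_i)/17. The first 3 digits are (1, 15, 2).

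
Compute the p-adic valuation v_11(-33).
v_11(-33) = 1

v_11(n) is the largest exponent k such that 11^k divides n. Factor out: -33 = -11^1 · 3. (Sign doesn't affect v_p.) So v_11(-33) = 1.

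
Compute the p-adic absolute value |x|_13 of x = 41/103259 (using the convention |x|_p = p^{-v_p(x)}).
|41/103259|_13 = 2197

Step 1 — compute v_13(x) by factoring powers of 13 out of the numerator and denominator: v_13(41/103259) = -3. Step 2 — apply |x|_p = p^{-v_p(x)} = 13^{3} = 2197.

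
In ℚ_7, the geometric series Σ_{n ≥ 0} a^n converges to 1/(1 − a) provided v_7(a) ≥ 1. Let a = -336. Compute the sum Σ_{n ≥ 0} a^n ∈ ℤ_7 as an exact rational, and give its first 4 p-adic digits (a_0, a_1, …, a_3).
Σ a^n = 1/(1 − a) = 1/337;  first 4 digits = (1, 1, 1, 0)

v_7(a) = 1 ≥ 1, so the series converges in ℤ_7 to 1/(1 − a) = 1/(1 − (-336)) = 1/337. Expand this rational in ℤ_7: compute digits iteratively via d_i = x_i mod 7, x_{i+1} = (x_i − d_i)/7. The first 4 digits are (1, 1, 1, 0).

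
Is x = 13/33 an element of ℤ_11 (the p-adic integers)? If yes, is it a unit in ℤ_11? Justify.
x ∉ ℤ_11 (v_11(x) = -1 < 0)

ℤ_11 = {x ∈ ℚ_11 : v_11(x) ≥ 0} and ℤ_11^× = {x ∈ ℤ_11 : v_11(x) = 0}. Here v_11(13/33) = v_11(num) − v_11(den) = -1; compare against these criteria.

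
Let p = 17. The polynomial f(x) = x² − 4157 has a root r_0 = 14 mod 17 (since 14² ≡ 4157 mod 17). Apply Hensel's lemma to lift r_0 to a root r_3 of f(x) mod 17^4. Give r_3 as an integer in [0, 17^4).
r_3 = 77143 (mod 83521)

Hensel's recurrence: r_{i+1} = r_i − f(r_i)·(f′(r_i))^{-1} mod 17^{i+2}, with f′(x) = 2x. Iterate:
  r_0 = 14 (mod 17)
  r_1 = 269 (mod 289)
  r_2 = 3448 (mod 4913)
  r_3 = 77143 (mod 83521)
Final: r_3 = 77143, and one checks f(r_3) ≡ 0 mod 17^4.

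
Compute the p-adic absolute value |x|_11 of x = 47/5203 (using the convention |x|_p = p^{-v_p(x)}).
|47/5203|_11 = 121

Step 1 — compute v_11(x) by factoring powers of 11 out of the numerator and denominator: v_11(47/5203) = -2. Step 2 — apply |x|_p = p^{-v_p(x)} = 11^{2} = 121.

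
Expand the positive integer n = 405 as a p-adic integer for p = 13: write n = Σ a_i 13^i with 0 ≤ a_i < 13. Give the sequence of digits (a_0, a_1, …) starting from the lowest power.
(a_0, a_1, …) = (2, 5, 2)

Repeated division by 13 gives the digits low-to-high: 405 = 2 + 5·13^1 + 2·13^2. Digit sequence: (2, 5, 2).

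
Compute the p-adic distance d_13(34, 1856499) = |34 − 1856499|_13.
d_13(34, 1856499) = 1/371293

Step 1 — x − y = 34 − 1856499 = -1856465. Step 2 — v_13(-1856465) = 5 (factor: -1856465 = −(13^5 · 5); the sign does not affect v_p). Step 3 — |x − y|_13 = 13^{-5} = 1/371293.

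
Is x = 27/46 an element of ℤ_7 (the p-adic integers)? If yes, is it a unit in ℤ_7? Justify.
x ∈ ℤ_7^× (unit); v_7(x) = 0

ℤ_7 = {x ∈ ℚ_7 : v_7(x) ≥ 0} and ℤ_7^× = {x ∈ ℤ_7 : v_7(x) = 0}. Here v_7(27/46) = v_7(num) − v_7(den) = 0; compare against these criteria.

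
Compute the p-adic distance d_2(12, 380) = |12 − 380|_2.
d_2(12, 380) = 1/16

Step 1 — x − y = 12 − 380 = -368. Step 2 — v_2(-368) = 4 (factor: -368 = −(2^4 · 23); the sign does not affect v_p). Step 3 — |x − y|_2 = 2^{-4} = 1/16.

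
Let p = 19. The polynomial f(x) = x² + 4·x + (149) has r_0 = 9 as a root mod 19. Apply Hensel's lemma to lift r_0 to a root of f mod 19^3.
r_2 = 2688 (mod 6859)

Hensel: r_{i+1} = r_i − f(r_i)·(f′(r_i))^{-1} mod 19^{i+2}, f′(x) = 2x + 4. Iterate:
  r_0 = 9 (mod 19)
  r_1 = 161 (mod 361)
  r_2 = 2688 (mod 6859)
Final: r = 2688 satisfies f(r) ≡ 0 mod 19^3.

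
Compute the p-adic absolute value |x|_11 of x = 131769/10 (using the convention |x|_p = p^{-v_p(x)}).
|131769/10|_11 = 1/14641

Step 1 — compute v_11(x) by factoring powers of 11 out of the numerator and denominator: v_11(131769/10) = 4. Step 2 — apply |x|_p = p^{-v_p(x)} = 11^{-4} = 1/14641.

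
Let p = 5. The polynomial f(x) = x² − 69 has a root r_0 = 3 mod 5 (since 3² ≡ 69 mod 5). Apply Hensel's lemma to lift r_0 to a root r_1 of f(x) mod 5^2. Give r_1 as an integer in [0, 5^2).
r_1 = 13 (mod 25)

Hensel's recurrence: r_{i+1} = r_i − f(r_i)·(f′(r_i))^{-1} mod 5^{i+2}, with f′(x) = 2x. Iterate:
  r_0 = 3 (mod 5)
  r_1 = 13 (mod 25)
Final: r_1 = 13, and one checks f(r_1) ≡ 0 mod 5^2.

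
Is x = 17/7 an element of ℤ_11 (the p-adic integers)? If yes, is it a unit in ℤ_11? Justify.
x ∈ ℤ_11^× (unit); v_11(x) = 0

ℤ_11 = {x ∈ ℚ_11 : v_11(x) ≥ 0} and ℤ_11^× = {x ∈ ℤ_11 : v_11(x) = 0}. Here v_11(17/7) = v_11(num) − v_11(den) = 0; compare against these criteria.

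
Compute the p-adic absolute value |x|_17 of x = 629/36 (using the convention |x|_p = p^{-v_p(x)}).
|629/36|_17 = 1/17

Step 1 — compute v_17(x) by factoring powers of 17 out of the numerator and denominator: v_17(629/36) = 1. Step 2 — apply |x|_p = p^{-v_p(x)} = 17^{-1} = 1/17.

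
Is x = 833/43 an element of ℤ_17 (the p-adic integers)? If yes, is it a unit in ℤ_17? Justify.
x ∈ ℤ_17 but not a unit; v_17(x) = 1 > 0

ℤ_17 = {x ∈ ℚ_17 : v_17(x) ≥ 0} and ℤ_17^× = {x ∈ ℤ_17 : v_17(x) = 0}. Here v_17(833/43) = v_17(num) − v_17(den) = 1; compare against these criteria.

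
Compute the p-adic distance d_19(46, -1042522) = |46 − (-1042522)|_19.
d_19(46, -1042522) = 1/130321

Step 1 — x − y = 46 − (-1042522) = 1042568. Step 2 — v_19(1042568) = 4 (factor: 1042568 = (19^4 · 8); the sign does not affect v_p). Step 3 — |x − y|_19 = 19^{-4} = 1/130321.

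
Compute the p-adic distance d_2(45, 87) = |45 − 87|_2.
d_2(45, 87) = 1/2

Step 1 — x − y = 45 − 87 = -42. Step 2 — v_2(-42) = 1 (factor: -42 = −(2^1 · 21); the sign does not affect v_p). Step 3 — |x − y|_2 = 2^{-1} = 1/2.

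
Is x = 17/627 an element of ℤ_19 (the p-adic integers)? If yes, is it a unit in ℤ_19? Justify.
x ∉ ℤ_19 (v_19(x) = -1 < 0)

ℤ_19 = {x ∈ ℚ_19 : v_19(x) ≥ 0} and ℤ_19^× = {x ∈ ℤ_19 : v_19(x) = 0}. Here v_19(17/627) = v_19(num) − v_19(den) = -1; compare against these criteria.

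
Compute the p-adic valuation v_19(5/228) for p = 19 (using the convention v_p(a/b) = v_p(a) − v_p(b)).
v_19(5/228) = -1

Factor powers of 19 from the numerator and denominator of the reduced fraction: 5 = 19^0 · 5 and 228 = 19^1 · 12. Apply v_p(a/b) = v_p(a) − v_p(b): v_19(5/228) = 0 − 1 = -1.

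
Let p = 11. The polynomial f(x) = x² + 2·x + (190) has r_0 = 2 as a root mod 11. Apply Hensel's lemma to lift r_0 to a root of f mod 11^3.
r_2 = 453 (mod 1331)

Hensel: r_{i+1} = r_i − f(r_i)·(f′(r_i))^{-1} mod 11^{i+2}, f′(x) = 2x + 2. Iterate:
  r_0 = 2 (mod 11)
  r_1 = 90 (mod 121)
  r_2 = 453 (mod 1331)
Final: r = 453 satisfies f(r) ≡ 0 mod 11^3.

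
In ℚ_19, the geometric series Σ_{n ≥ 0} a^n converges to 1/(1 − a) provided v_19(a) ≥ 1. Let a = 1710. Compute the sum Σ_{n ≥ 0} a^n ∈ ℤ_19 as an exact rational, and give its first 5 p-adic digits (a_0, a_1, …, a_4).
Σ a^n = 1/(1 − a) = -1/1709;  first 5 digits = (1, 14, 10, 16, 8)

v_19(a) = 1 ≥ 1, so the series converges in ℤ_19 to 1/(1 − a) = 1/(1 − 1710) = -1/1709. Expand this rational in ℤ_19: compute digits iteratively via d_i = x_i mod 19, x_{i+1} = (x_i − d_i)/19. The first 5 digits are (1, 14, 10, 16, 8).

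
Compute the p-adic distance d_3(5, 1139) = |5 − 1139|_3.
d_3(5, 1139) = 1/81

Step 1 — x − y = 5 − 1139 = -1134. Step 2 — v_3(-1134) = 4 (factor: -1134 = −(3^4 · 14); the sign does not affect v_p). Step 3 — |x − y|_3 = 3^{-4} = 1/81.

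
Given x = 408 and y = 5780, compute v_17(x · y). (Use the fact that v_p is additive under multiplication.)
v_17(2358240) = 3

v_p(x) = 1 (factor: 408 = 17^1 · 24); v_p(y) = 2 (factor: 5780 = 17^2 · 20). Additivity: v_p(xy) = v_p(x) + v_p(y) = 1 + 2 = 3. (Direct check: xy = 2358240 = 17^3 · (480).)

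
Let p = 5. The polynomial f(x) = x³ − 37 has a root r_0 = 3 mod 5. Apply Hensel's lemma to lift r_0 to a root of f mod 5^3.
r_2 = 83 (mod 125)

Hensel: r_{i+1} = r_i − f(r_i)/f′(r_i) mod 5^{i+2}, where f′(x) = 3x². Iterate:
  r_0 = 3 (mod 5)
  r_1 = 8 (mod 25)
  r_2 = 83 (mod 125)
Final: r = 83 with f(r) ≡ 0 mod 5^3.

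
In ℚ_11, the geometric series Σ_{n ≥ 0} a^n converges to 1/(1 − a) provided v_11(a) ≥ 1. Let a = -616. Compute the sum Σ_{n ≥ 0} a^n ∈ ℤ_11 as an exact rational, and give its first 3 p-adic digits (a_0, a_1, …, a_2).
Σ a^n = 1/(1 − a) = 1/617;  first 3 digits = (1, 10, 6)

v_11(a) = 1 ≥ 1, so the series converges in ℤ_11 to 1/(1 − a) = 1/(1 − (-616)) = 1/617. Expand this rational in ℤ_11: compute digits iteratively via d_i = x_i mod 11, x_{i+1} = (x_i − d_i)/11. The first 3 digits are (1, 10, 6).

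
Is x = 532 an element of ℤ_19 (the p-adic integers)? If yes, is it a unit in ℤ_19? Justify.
x ∈ ℤ_19 but not a unit; v_19(x) = 1 > 0

ℤ_19 = {x ∈ ℚ_19 : v_19(x) ≥ 0} and ℤ_19^× = {x ∈ ℤ_19 : v_19(x) = 0}. Here v_19(532) = v_19(num) − v_19(den) = 1; compare against these criteria.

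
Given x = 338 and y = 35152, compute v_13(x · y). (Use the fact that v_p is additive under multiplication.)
v_13(11881376) = 5

v_p(x) = 2 (factor: 338 = 13^2 · 2); v_p(y) = 3 (factor: 35152 = 13^3 · 16). Additivity: v_p(xy) = v_p(x) + v_p(y) = 2 + 3 = 5. (Direct check: xy = 11881376 = 13^5 · (32).)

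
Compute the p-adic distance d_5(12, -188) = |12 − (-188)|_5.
d_5(12, -188) = 1/25

Step 1 — x − y = 12 − (-188) = 200. Step 2 — v_5(200) = 2 (factor: 200 = (5^2 · 8); the sign does not affect v_p). Step 3 — |x − y|_5 = 5^{-2} = 1/25.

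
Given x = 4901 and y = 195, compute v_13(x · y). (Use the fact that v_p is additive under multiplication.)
v_13(955695) = 3

v_p(x) = 2 (factor: 4901 = 13^2 · 29); v_p(y) = 1 (factor: 195 = 13^1 · 15). Additivity: v_p(xy) = v_p(x) + v_p(y) = 2 + 1 = 3. (Direct check: xy = 955695 = 13^3 · (435).)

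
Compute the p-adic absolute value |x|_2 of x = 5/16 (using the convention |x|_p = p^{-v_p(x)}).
|5/16|_2 = 16

Step 1 — compute v_2(x) by factoring powers of 2 out of the numerator and denominator: v_2(5/16) = -4. Step 2 — apply |x|_p = p^{-v_p(x)} = 2^{4} = 16.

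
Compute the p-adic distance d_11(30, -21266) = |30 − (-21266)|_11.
d_11(30, -21266) = 1/1331

Step 1 — x − y = 30 − (-21266) = 21296. Step 2 — v_11(21296) = 3 (factor: 21296 = (11^3 · 16); the sign does not affect v_p). Step 3 — |x − y|_11 = 11^{-3} = 1/1331.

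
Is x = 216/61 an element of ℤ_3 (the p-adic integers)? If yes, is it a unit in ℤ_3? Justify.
x ∈ ℤ_3 but not a unit; v_3(x) = 3 > 0

ℤ_3 = {x ∈ ℚ_3 : v_3(x) ≥ 0} and ℤ_3^× = {x ∈ ℤ_3 : v_3(x) = 0}. Here v_3(216/61) = v_3(num) − v_3(den) = 3; compare against these criteria.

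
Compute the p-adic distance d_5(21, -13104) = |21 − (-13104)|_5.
d_5(21, -13104) = 1/625

Step 1 — x − y = 21 − (-13104) = 13125. Step 2 — v_5(13125) = 4 (factor: 13125 = (5^4 · 21); the sign does not affect v_p). Step 3 — |x − y|_5 = 5^{-4} = 1/625.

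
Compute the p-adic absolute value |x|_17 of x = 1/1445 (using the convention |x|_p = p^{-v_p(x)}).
|1/1445|_17 = 289

Step 1 — compute v_17(x) by factoring powers of 17 out of the numerator and denominator: v_17(1/1445) = -2. Step 2 — apply |x|_p = p^{-v_p(x)} = 17^{2} = 289.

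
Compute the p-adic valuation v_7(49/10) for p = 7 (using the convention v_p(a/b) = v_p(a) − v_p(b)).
v_7(49/10) = 2

Factor powers of 7 from the numerator and denominator of the reduced fraction: 49 = 7^2 · 1 and 10 = 7^0 · 10. Apply v_p(a/b) = v_p(a) − v_p(b): v_7(49/10) = 2 − 0 = 2.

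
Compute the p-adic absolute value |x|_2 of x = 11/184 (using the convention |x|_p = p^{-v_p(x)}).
|11/184|_2 = 8

Step 1 — compute v_2(x) by factoring powers of 2 out of the numerator and denominator: v_2(11/184) = -3. Step 2 — apply |x|_p = p^{-v_p(x)} = 2^{3} = 8.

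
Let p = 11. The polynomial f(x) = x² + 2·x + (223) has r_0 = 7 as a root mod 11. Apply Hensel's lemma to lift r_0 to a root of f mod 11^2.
r_1 = 95 (mod 121)

Hensel: r_{i+1} = r_i − f(r_i)·(f′(r_i))^{-1} mod 11^{i+2}, f′(x) = 2x + 2. Iterate:
  r_0 = 7 (mod 11)
  r_1 = 95 (mod 121)
Final: r = 95 satisfies f(r) ≡ 0 mod 11^2.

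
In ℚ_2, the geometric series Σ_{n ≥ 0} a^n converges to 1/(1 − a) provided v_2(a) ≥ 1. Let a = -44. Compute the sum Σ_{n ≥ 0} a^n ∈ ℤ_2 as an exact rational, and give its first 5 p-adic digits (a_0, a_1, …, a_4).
Σ a^n = 1/(1 − a) = 1/45;  first 5 digits = (1, 0, 1, 0, 0)

v_2(a) = 2 ≥ 1, so the series converges in ℤ_2 to 1/(1 − a) = 1/(1 − (-44)) = 1/45. Expand this rational in ℤ_2: compute digits iteratively via d_i = x_i mod 2, x_{i+1} = (x_i − d_i)/2. The first 5 digits are (1, 0, 1, 0, 0).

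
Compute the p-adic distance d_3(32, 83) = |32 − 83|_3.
d_3(32, 83) = 1/3

Step 1 — x − y = 32 − 83 = -51. Step 2 — v_3(-51) = 1 (factor: -51 = −(3^1 · 17); the sign does not affect v_p). Step 3 — |x − y|_3 = 3^{-1} = 1/3.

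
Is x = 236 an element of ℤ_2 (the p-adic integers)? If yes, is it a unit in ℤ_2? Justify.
x ∈ ℤ_2 but not a unit; v_2(x) = 2 > 0

ℤ_2 = {x ∈ ℚ_2 : v_2(x) ≥ 0} and ℤ_2^× = {x ∈ ℤ_2 : v_2(x) = 0}. Here v_2(236) = v_2(num) − v_2(den) = 2; compare against these criteria.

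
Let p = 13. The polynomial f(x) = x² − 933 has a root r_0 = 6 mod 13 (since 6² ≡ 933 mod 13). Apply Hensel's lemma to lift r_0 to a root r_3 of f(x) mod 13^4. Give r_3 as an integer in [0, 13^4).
r_3 = 7728 (mod 28561)

Hensel's recurrence: r_{i+1} = r_i − f(r_i)·(f′(r_i))^{-1} mod 13^{i+2}, with f′(x) = 2x. Iterate:
  r_0 = 6 (mod 13)
  r_1 = 123 (mod 169)
  r_2 = 1137 (mod 2197)
  r_3 = 7728 (mod 28561)
Final: r_3 = 7728, and one checks f(r_3) ≡ 0 mod 13^4.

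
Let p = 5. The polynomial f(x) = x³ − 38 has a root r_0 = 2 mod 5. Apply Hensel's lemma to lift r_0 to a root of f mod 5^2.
r_1 = 17 (mod 25)

Hensel: r_{i+1} = r_i − f(r_i)/f′(r_i) mod 5^{i+2}, where f′(x) = 3x². Iterate:
  r_0 = 2 (mod 5)
  r_1 = 17 (mod 25)
Final: r = 17 with f(r) ≡ 0 mod 5^2.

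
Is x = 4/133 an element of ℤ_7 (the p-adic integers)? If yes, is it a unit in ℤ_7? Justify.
x ∉ ℤ_7 (v_7(x) = -1 < 0)

ℤ_7 = {x ∈ ℚ_7 : v_7(x) ≥ 0} and ℤ_7^× = {x ∈ ℤ_7 : v_7(x) = 0}. Here v_7(4/133) = v_7(num) − v_7(den) = -1; compare against these criteria.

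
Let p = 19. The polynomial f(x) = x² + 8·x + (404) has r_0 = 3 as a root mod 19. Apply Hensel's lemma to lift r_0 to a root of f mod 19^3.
r_2 = 4639 (mod 6859)

Hensel: r_{i+1} = r_i − f(r_i)·(f′(r_i))^{-1} mod 19^{i+2}, f′(x) = 2x + 8. Iterate:
  r_0 = 3 (mod 19)
  r_1 = 307 (mod 361)
  r_2 = 4639 (mod 6859)
Final: r = 4639 satisfies f(r) ≡ 0 mod 19^3.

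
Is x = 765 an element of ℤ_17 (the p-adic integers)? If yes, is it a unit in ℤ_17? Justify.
x ∈ ℤ_17 but not a unit; v_17(x) = 1 > 0

ℤ_17 = {x ∈ ℚ_17 : v_17(x) ≥ 0} and ℤ_17^× = {x ∈ ℤ_17 : v_17(x) = 0}. Here v_17(765) = v_17(num) − v_17(den) = 1; compare against these criteria.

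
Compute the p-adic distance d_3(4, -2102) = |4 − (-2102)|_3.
d_3(4, -2102) = 1/81

Step 1 — x − y = 4 − (-2102) = 2106. Step 2 — v_3(2106) = 4 (factor: 2106 = (3^4 · 26); the sign does not affect v_p). Step 3 — |x − y|_3 = 3^{-4} = 1/81.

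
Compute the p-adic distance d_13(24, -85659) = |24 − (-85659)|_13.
d_13(24, -85659) = 1/28561

Step 1 — x − y = 24 − (-85659) = 85683. Step 2 — v_13(85683) = 4 (factor: 85683 = (13^4 · 3); the sign does not affect v_p). Step 3 — |x − y|_13 = 13^{-4} = 1/28561.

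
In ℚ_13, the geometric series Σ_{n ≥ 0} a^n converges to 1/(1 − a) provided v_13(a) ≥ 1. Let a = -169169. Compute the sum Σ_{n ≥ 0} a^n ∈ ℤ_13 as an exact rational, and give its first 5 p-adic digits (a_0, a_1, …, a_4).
Σ a^n = 1/(1 − a) = 1/169170;  first 5 digits = (1, 0, 0, 1, 7)

v_13(a) = 3 ≥ 1, so the series converges in ℤ_13 to 1/(1 − a) = 1/(1 − (-169169)) = 1/169170. Expand this rational in ℤ_13: compute digits iteratively via d_i = x_i mod 13, x_{i+1} = (x_i − d_i)/13. The first 5 digits are (1, 0, 0, 1, 7).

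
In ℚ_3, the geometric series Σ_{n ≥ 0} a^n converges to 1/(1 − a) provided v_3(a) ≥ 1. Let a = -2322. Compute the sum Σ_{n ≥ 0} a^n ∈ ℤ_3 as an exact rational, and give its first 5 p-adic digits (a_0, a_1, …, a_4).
Σ a^n = 1/(1 − a) = 1/2323;  first 5 digits = (1, 0, 0, 1, 1)

v_3(a) = 3 ≥ 1, so the series converges in ℤ_3 to 1/(1 − a) = 1/(1 − (-2322)) = 1/2323. Expand this rational in ℤ_3: compute digits iteratively via d_i = x_i mod 3, x_{i+1} = (x_i − d_i)/3. The first 5 digits are (1, 0, 0, 1, 1).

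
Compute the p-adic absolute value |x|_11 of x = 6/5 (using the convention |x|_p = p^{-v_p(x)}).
|6/5|_11 = 1

Step 1 — compute v_11(x) by factoring powers of 11 out of the numerator and denominator: v_11(6/5) = 0. Step 2 — apply |x|_p = p^{-v_p(x)} = 11^{0} = 1.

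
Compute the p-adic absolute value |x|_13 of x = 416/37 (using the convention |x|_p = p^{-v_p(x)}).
|416/37|_13 = 1/13

Step 1 — compute v_13(x) by factoring powers of 13 out of the numerator and denominator: v_13(416/37) = 1. Step 2 — apply |x|_p = p^{-v_p(x)} = 13^{-1} = 1/13.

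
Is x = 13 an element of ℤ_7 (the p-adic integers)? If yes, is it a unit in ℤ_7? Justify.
x ∈ ℤ_7^× (unit); v_7(x) = 0

ℤ_7 = {x ∈ ℚ_7 : v_7(x) ≥ 0} and ℤ_7^× = {x ∈ ℤ_7 : v_7(x) = 0}. Here v_7(13) = v_7(num) − v_7(den) = 0; compare against these criteria.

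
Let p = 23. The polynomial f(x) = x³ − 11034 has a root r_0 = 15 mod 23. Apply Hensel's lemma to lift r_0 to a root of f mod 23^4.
r_3 = 56848 (mod 279841)

Hensel: r_{i+1} = r_i − f(r_i)/f′(r_i) mod 23^{i+2}, where f′(x) = 3x². Iterate:
  r_0 = 15 (mod 23)
  r_1 = 245 (mod 529)
  r_2 = 8180 (mod 12167)
  r_3 = 56848 (mod 279841)
Final: r = 56848 with f(r) ≡ 0 mod 23^4.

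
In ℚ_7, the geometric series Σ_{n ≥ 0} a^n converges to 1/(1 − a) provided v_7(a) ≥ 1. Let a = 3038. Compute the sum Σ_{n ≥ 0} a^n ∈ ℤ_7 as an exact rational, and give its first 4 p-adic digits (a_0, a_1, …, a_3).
Σ a^n = 1/(1 − a) = -1/3037;  first 4 digits = (1, 0, 6, 1)

v_7(a) = 2 ≥ 1, so the series converges in ℤ_7 to 1/(1 − a) = 1/(1 − 3038) = -1/3037. Expand this rational in ℤ_7: compute digits iteratively via d_i = x_i mod 7, x_{i+1} = (x_i − d_i)/7. The first 4 digits are (1, 0, 6, 1).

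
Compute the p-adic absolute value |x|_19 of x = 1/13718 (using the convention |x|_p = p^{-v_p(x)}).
|1/13718|_19 = 6859

Step 1 — compute v_19(x) by factoring powers of 19 out of the numerator and denominator: v_19(1/13718) = -3. Step 2 — apply |x|_p = p^{-v_p(x)} = 19^{3} = 6859.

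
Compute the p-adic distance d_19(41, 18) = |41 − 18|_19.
d_19(41, 18) = 1

Step 1 — x − y = 41 − 18 = 23. Step 2 — v_19(23) = 0 (factor: 23 = (19^0 · 23); the sign does not affect v_p). Step 3 — |x − y|_19 = 19^{0} = 1.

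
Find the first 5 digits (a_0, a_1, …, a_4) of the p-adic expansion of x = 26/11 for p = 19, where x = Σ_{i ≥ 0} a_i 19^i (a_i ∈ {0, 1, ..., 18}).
(a_0, …, a_4) = (11, 3, 5, 17, 6)

v_19(26/11) = 0 (numerator and denominator both coprime to 19), so x ∈ ℤ_19^×. Compute digits iteratively via a_i = x_i mod 19, x_{i+1} = (x_i − a_i)/19, with x_0 = x:
  x_0 = 26/11;  a_0 = 11;  x_1 = (x_0 − 11)/19 = -5/11
  x_1 = -5/11;  a_1 = 3;  x_2 = (x_1 − 3)/19 = -2/11
  x_2 = -2/11;  a_2 = 5;  x_3 = (x_2 − 5)/19 = -3/11
  x_3 = -3/11;  a_3 = 17;  x_4 = (x_3 − 17)/19 = -10/11
  x_4 = -10/11;  a_4 = 6;  x_5 = (x_4 − 6)/19 = -4/11
Digits: (11, 3, 5, 17, 6).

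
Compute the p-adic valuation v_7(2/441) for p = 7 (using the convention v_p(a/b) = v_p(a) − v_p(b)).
v_7(2/441) = -2

Factor powers of 7 from the numerator and denominator of the reduced fraction: 2 = 7^0 · 2 and 441 = 7^2 · 9. Apply v_p(a/b) = v_p(a) − v_p(b): v_7(2/441) = 0 − 2 = -2.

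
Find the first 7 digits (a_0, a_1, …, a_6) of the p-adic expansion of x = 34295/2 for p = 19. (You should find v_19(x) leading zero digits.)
(a_0, …, a_6) = (0, 0, 0, 12, 9, 9, 9)

v_19(34295/2) = 3, so a_0 = ... = a_2 = 0. Factor out: x = 19^3 · u with u = 5/2 a unit in ℤ_19. Expand u iteratively via a_{v+i} = u_i mod 19, u_{i+1} = (u_i − a_{v+i})/19:
  u_0 = 5/2;  a_3 = 12;  u_1 = (u_0 − 12)/19 = -1/2
  u_1 = -1/2;  a_4 = 9;  u_2 = (u_1 − 9)/19 = -1/2
  u_2 = -1/2;  a_5 = 9;  u_3 = (u_2 − 9)/19 = -1/2
  u_3 = -1/2;  a_6 = 9;  u_4 = (u_3 − 9)/19 = -1/2
Digits: (0, 0, 0, 12, 9, 9, 9).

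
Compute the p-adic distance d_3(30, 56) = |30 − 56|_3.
d_3(30, 56) = 1

Step 1 — x − y = 30 − 56 = -26. Step 2 — v_3(-26) = 0 (factor: -26 = −(3^0 · 26); the sign does not affect v_p). Step 3 — |x − y|_3 = 3^{0} = 1.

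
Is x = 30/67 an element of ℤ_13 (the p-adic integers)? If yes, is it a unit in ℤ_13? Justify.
x ∈ ℤ_13^× (unit); v_13(x) = 0

ℤ_13 = {x ∈ ℚ_13 : v_13(x) ≥ 0} and ℤ_13^× = {x ∈ ℤ_13 : v_13(x) = 0}. Here v_13(30/67) = v_13(num) − v_13(den) = 0; compare against these criteria.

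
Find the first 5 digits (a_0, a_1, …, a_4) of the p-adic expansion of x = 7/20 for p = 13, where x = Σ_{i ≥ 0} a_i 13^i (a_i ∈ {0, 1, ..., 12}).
(a_0, …, a_4) = (1, 11, 5, 8, 0)

v_13(7/20) = 0 (numerator and denominator both coprime to 13), so x ∈ ℤ_13^×. Compute digits iteratively via a_i = x_i mod 13, x_{i+1} = (x_i − a_i)/13, with x_0 = x:
  x_0 = 7/20;  a_0 = 1;  x_1 = (x_0 − 1)/13 = -1/20
  x_1 = -1/20;  a_1 = 11;  x_2 = (x_1 − 11)/13 = -17/20
  x_2 = -17/20;  a_2 = 5;  x_3 = (x_2 − 5)/13 = -9/20
  x_3 = -9/20;  a_3 = 8;  x_4 = (x_3 − 8)/13 = -13/20
  x_4 = -13/20;  a_4 = 0;  x_5 = (x_4 − 0)/13 = -1/20
Digits: (1, 11, 5, 8, 0).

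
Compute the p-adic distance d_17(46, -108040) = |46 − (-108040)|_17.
d_17(46, -108040) = 1/4913

Step 1 — x − y = 46 − (-108040) = 108086. Step 2 — v_17(108086) = 3 (factor: 108086 = (17^3 · 22); the sign does not affect v_p). Step 3 — |x − y|_17 = 17^{-3} = 1/4913.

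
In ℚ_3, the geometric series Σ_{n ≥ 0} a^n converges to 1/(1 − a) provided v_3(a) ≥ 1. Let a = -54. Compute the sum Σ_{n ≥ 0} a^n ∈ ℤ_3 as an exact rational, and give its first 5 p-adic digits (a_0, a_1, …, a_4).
Σ a^n = 1/(1 − a) = 1/55;  first 5 digits = (1, 0, 0, 1, 2)

v_3(a) = 3 ≥ 1, so the series converges in ℤ_3 to 1/(1 − a) = 1/(1 − (-54)) = 1/55. Expand this rational in ℤ_3: compute digits iteratively via d_i = x_i mod 3, x_{i+1} = (x_i − d_i)/3. The first 5 digits are (1, 0, 0, 1, 2).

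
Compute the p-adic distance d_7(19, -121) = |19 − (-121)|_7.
d_7(19, -121) = 1/7

Step 1 — x − y = 19 − (-121) = 140. Step 2 — v_7(140) = 1 (factor: 140 = (7^1 · 20); the sign does not affect v_p). Step 3 — |x − y|_7 = 7^{-1} = 1/7.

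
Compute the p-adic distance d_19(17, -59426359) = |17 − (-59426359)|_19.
d_19(17, -59426359) = 1/2476099

Step 1 — x − y = 17 − (-59426359) = 59426376. Step 2 — v_19(59426376) = 5 (factor: 59426376 = (19^5 · 24); the sign does not affect v_p). Step 3 — |x − y|_19 = 19^{-5} = 1/2476099.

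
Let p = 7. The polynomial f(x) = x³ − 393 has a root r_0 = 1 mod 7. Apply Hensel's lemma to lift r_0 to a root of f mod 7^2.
r_1 = 1 (mod 49)

Hensel: r_{i+1} = r_i − f(r_i)/f′(r_i) mod 7^{i+2}, where f′(x) = 3x². Iterate:
  r_0 = 1 (mod 7)
  r_1 = 1 (mod 49)
Final: r = 1 with f(r) ≡ 0 mod 7^2.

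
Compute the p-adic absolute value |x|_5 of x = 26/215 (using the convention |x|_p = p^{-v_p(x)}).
|26/215|_5 = 5

Step 1 — compute v_5(x) by factoring powers of 5 out of the numerator and denominator: v_5(26/215) = -1. Step 2 — apply |x|_p = p^{-v_p(x)} = 5^{1} = 5.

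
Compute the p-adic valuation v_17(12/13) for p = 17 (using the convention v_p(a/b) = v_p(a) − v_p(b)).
v_17(12/13) = 0

Factor powers of 17 from the numerator and denominator of the reduced fraction: 12 = 17^0 · 12 and 13 = 17^0 · 13. Apply v_p(a/b) = v_p(a) − v_p(b): v_17(12/13) = 0 − 0 = 0.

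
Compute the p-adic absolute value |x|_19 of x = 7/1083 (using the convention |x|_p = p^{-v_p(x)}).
|7/1083|_19 = 361

Step 1 — compute v_19(x) by factoring powers of 19 out of the numerator and denominator: v_19(7/1083) = -2. Step 2 — apply |x|_p = p^{-v_p(x)} = 19^{2} = 361.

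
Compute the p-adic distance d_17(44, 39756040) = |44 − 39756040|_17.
d_17(44, 39756040) = 1/1419857

Step 1 — x − y = 44 − 39756040 = -39755996. Step 2 — v_17(-39755996) = 5 (factor: -39755996 = −(17^5 · 28); the sign does not affect v_p). Step 3 — |x − y|_17 = 17^{-5} = 1/1419857.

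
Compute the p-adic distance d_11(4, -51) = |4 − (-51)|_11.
d_11(4, -51) = 1/11

Step 1 — x − y = 4 − (-51) = 55. Step 2 — v_11(55) = 1 (factor: 55 = (11^1 · 5); the sign does not affect v_p). Step 3 — |x − y|_11 = 11^{-1} = 1/11.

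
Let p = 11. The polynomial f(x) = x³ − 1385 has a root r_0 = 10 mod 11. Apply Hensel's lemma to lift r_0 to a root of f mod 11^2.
r_1 = 98 (mod 121)

Hensel: r_{i+1} = r_i − f(r_i)/f′(r_i) mod 11^{i+2}, where f′(x) = 3x². Iterate:
  r_0 = 10 (mod 11)
  r_1 = 98 (mod 121)
Final: r = 98 with f(r) ≡ 0 mod 11^2.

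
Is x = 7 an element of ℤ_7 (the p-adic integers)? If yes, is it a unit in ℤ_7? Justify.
x ∈ ℤ_7 but not a unit; v_7(x) = 1 > 0

ℤ_7 = {x ∈ ℚ_7 : v_7(x) ≥ 0} and ℤ_7^× = {x ∈ ℤ_7 : v_7(x) = 0}. Here v_7(7) = v_7(num) − v_7(den) = 1; compare against these criteria.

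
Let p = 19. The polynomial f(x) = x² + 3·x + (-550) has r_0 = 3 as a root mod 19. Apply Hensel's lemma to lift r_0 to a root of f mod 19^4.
r_3 = 22 (mod 130321)

Hensel: r_{i+1} = r_i − f(r_i)·(f′(r_i))^{-1} mod 19^{i+2}, f′(x) = 2x + 3. Iterate:
  r_0 = 3 (mod 19)
  r_1 = 22 (mod 361)
  r_2 = 22 (mod 6859)
  r_3 = 22 (mod 130321)
Final: r = 22 satisfies f(r) ≡ 0 mod 19^4.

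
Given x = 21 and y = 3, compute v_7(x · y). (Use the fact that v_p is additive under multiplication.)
v_7(63) = 1

v_p(x) = 1 (factor: 21 = 7^1 · 3); v_p(y) = 0 (factor: 3 = 7^0 · 3). Additivity: v_p(xy) = v_p(x) + v_p(y) = 1 + 0 = 1. (Direct check: xy = 63 = 7^1 · (9).)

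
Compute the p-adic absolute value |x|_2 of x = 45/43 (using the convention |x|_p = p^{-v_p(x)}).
|45/43|_2 = 1

Step 1 — compute v_2(x) by factoring powers of 2 out of the numerator and denominator: v_2(45/43) = 0. Step 2 — apply |x|_p = p^{-v_p(x)} = 2^{0} = 1.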